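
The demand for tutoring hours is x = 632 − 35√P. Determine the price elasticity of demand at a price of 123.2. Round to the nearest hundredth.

At P = 123.2, x = 243.5158.
dx/dP = −35/(2√P) = −35/(2·11.0995).
Point elasticity E = (dx/dP)·(P/x) = -1.5766 × 123.2/243.5158 ≈ -0.80.
|E| < 1, so demand is inelastic at this price.

-0.80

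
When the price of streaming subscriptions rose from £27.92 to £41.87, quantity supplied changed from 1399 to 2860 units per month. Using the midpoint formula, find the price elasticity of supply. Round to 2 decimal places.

1.72

%Δq = (2860 − 1399)/[(1399 + 2860)/2] = 1461/2129.5 ≈ 0.6861.
%ΔP = (41.87 − 27.92)/[(27.92 + 41.87)/2] = 13.95/34.895 ≈ 0.3998.
Arc elasticity E = %Δq/%ΔP ≈ 0.6861/0.3998 ≈ 1.72.
|E| > 1: supply is elastic over this range.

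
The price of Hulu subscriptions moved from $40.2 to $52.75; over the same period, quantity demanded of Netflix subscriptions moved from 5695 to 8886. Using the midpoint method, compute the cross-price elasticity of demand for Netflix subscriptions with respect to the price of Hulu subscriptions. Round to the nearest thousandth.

%ΔQ_x = (8886 − 5695)/[(5695+8886)/2] = 3191/7290.5 ≈ 0.4377.
%ΔP_y = (52.75 − 40.2)/[(40.2+52.75)/2] ≈ 0.2700.
E_xy = 0.4377/0.2700 ≈ 1.621.
E_xy > 0, so Netflix subscriptions and Hulu subscriptions are substitutes.

1.621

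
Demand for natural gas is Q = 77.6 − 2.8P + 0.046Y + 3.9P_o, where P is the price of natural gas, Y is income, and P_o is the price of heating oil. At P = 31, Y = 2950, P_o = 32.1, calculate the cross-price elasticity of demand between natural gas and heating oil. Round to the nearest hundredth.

First evaluate Q: 77.6 − 2.8(31) + 0.046(2950) + 3.9(32.1) = 77.6 − 86.8 + 135.7 + 125.19 = 251.69.
∂Q/∂P_o = +3.9, so E_xy = 3.9·(32.1/251.69) ≈ 0.50.
E_xy > 0: the goods are substitutes.

0.50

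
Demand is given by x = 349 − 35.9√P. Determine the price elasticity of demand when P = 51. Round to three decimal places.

At P = 51, x = 92.6227.
dx/dP = −35.9/(2√P) = −35.9/(2·7.1414).
Point elasticity E = (dx/dP)·(P/x) = -2.5135 × 51/92.6227 ≈ -1.384.
|E| > 1, so demand is elastic at this price.

-1.384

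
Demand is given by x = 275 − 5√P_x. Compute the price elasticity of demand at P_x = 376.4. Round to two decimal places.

-0.27

At P_x = 376.4, x = 177.9948.
dx/dP_x = −5/(2√P_x) = −5/(2·19.401).
Point elasticity E = (dx/dP_x)·(P_x/x) = -0.1289 × 376.4/177.9948 ≈ -0.27.
|E| < 1, so demand is inelastic at this price.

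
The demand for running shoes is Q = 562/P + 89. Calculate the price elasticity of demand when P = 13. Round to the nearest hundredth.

-0.33

At P = 13, Q = 132.2308.
dQ/dP = −562/P² = −3.3254.
Point elasticity E = (dQ/dP)·(P/Q) = -3.3254 × 13/132.2308 ≈ -0.33.
|E| < 1, so demand is inelastic at this price.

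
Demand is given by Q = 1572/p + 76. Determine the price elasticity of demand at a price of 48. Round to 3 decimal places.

-0.301

At p = 48, Q = 108.75.
dQ/dp = −1572/p² = −0.6823.
Point elasticity E = (dQ/dp)·(p/Q) = -0.6823 × 48/108.75 ≈ -0.301.
|E| < 1, so demand is inelastic at this price.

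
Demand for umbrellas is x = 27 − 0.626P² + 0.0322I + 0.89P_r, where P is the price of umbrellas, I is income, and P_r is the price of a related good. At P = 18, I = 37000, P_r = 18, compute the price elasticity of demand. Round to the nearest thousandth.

-0.393

Evaluating quantity at (P, I, P_r) gives x = 27 − 0.626(18)² + 0.0322(37000) + 0.89(18) = 27 − 202.824 + 1191.4 + 16.02 = 1031.596.
∂x/∂P = −2·0.626·P = -22.536, so E_p = -22.536·(18/1031.596) ≈ -0.393.
|E_p| < 1: demand is inelastic.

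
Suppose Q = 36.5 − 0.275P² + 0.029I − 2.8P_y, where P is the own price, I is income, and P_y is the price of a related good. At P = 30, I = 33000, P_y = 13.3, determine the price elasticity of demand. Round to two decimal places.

Evaluating quantity at (P, I, P_y) gives Q = 36.5 − 0.275(30)² + 0.029(33000) − 2.8(13.3) = 36.5 − 247.5 + 957 − 37.24 = 708.76.
∂Q/∂P = −2·0.275·P = -16.5, so E_p = -16.5·(30/708.76) ≈ -0.70.
|E_p| < 1: demand is inelastic.

-0.70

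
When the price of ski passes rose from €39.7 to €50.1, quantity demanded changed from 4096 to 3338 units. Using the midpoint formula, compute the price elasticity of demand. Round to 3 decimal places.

%Δq = (3338 − 4096)/[(4096 + 3338)/2] = -758/3717 ≈ -0.2039.
%Δp = (50.1 − 39.7)/[(39.7 + 50.1)/2] = 10.4/44.9 ≈ 0.2316.
Arc elasticity E = %Δq/%Δp ≈ -0.2039/0.2316 ≈ -0.880.
|E| < 1: demand is inelastic over this range.

-0.880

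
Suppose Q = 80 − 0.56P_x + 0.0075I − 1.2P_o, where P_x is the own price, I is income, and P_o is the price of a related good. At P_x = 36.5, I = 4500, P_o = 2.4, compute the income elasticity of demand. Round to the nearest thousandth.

0.373

At the given point, Q = 80 − 0.56(36.5) + 0.0075(4500) − 1.2(2.4) = 80 − 20.44 + 33.75 − 2.88 = 90.43.
∂Q/∂I = +0.0075, so E_I = 0.0075·(4500/90.43) ≈ 0.373.
E_I ∈ (0,1): normal good (necessity).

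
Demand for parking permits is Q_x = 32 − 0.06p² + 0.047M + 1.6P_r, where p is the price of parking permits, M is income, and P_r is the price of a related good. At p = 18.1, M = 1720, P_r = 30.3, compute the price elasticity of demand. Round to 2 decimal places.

Evaluating quantity at (p, M, P_r) gives Q_x = 32 − 0.06(18.1)² + 0.047(1720) + 1.6(30.3) = 32 − 19.6566 + 80.84 + 48.48 = 141.6634.
∂Q_x/∂p = −2·0.06·p = -2.172, so E_p = -2.172·(18.1/141.6634) ≈ -0.28.
|E_p| < 1: demand is inelastic.

-0.28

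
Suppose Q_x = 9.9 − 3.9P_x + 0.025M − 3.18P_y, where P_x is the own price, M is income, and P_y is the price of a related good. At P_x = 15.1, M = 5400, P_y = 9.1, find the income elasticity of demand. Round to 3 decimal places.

First evaluate Q_x: 9.9 − 3.9(15.1) + 0.025(5400) − 3.18(9.1) = 9.9 − 58.89 + 135 − 28.938 = 57.072.
∂Q_x/∂M = +0.025, so E_I = 0.025·(5400/57.072) ≈ 2.365.
E_I > 1: normal good (luxury).

2.365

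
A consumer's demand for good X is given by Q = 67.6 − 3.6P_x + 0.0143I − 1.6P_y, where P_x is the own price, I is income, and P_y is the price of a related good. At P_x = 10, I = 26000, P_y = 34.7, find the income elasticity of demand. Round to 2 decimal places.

At the given point, Q = 67.6 − 3.6(10) + 0.0143(26000) − 1.6(34.7) = 67.6 − 36 + 371.8 − 55.52 = 347.88.
∂Q/∂I = +0.0143, so E_I = 0.0143·(26000/347.88) ≈ 1.07.
E_I > 1: normal good (luxury).

1.07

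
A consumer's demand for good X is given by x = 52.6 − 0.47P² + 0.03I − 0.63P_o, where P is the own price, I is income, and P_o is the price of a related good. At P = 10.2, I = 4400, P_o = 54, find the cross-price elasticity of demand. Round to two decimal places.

At the given point, x = 52.6 − 0.47(10.2)² + 0.03(4400) − 0.63(54) = 52.6 − 48.8988 + 132 − 34.02 = 101.6812.
∂x/∂P_o = −0.63, so E_xy = -0.63·(54/101.6812) ≈ -0.33.
E_xy < 0: the goods are complements.

-0.33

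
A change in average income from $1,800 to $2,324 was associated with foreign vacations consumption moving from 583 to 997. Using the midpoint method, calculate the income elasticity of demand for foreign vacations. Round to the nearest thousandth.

2.062

%ΔQ = (997 − 583)/[(583+997)/2] = 414/790 ≈ 0.5241.
%ΔM = (2,324 − 1,800)/[(1,800+2,324)/2] = 524/2062 ≈ 0.2541.
E_I = %ΔQ/%ΔM ≈ 2.062.
E_I > 1: normal good (luxury).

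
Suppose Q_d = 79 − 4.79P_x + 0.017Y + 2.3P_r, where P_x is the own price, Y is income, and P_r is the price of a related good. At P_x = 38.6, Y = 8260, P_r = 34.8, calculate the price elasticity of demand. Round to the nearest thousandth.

-1.614

Substituting, Q_d = 79 − 4.79(38.6) + 0.017(8260) + 2.3(34.8) = 79 − 184.894 + 140.42 + 80.04 = 114.566.
∂Q_d/∂P_x = −4.79, so E_p = (−4.79)·(38.6/114.566) ≈ -1.614.
|E_p| > 1: demand is elastic.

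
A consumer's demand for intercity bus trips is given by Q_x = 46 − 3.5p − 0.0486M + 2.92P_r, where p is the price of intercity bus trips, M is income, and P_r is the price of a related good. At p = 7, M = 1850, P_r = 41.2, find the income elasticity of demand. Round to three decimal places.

-1.733

Evaluating quantity at (p, M, P_r) gives Q_x = 46 − 3.5(7) − 0.0486(1850) + 2.92(41.2) = 46 − 24.5 − 89.91 + 120.304 = 51.894.
∂Q_x/∂M = −0.0486, so E_I = -0.0486·(1850/51.894) ≈ -1.733.
E_I < 0: inferior good.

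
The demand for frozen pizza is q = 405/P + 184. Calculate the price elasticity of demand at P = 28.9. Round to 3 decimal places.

At P = 28.9, q = 198.0138.
dq/dP = −405/P² = −0.4849.
Point elasticity E = (dq/dP)·(P/q) = -0.4849 × 28.9/198.0138 ≈ -0.071.
|E| < 1, so demand is inelastic at this price.

-0.071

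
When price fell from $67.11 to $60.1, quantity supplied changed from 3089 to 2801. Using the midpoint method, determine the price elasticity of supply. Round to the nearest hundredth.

%Δq = (2801 − 3089)/[(3089 + 2801)/2] = -288/2945 ≈ -0.0978.
%Δp = (60.1 − 67.11)/[(67.11 + 60.1)/2] = -7.01/63.605 ≈ -0.1102.
Arc elasticity E = %Δq/%Δp ≈ -0.0978/-0.1102 ≈ 0.89.
|E| < 1: supply is inelastic over this range.

0.89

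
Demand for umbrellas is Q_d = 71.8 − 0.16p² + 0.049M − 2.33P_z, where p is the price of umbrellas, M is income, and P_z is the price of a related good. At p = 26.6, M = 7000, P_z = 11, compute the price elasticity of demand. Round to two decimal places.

-0.82

Q_d = 71.8 − 0.16(26.6)² + 0.049(7000) − 2.33(11) = 71.8 − 113.2096 + 343 − 25.63 = 275.9604.
∂Q_d/∂p = −2·0.16·p = -8.512, so E_p = -8.512·(26.6/275.9604) ≈ -0.82.
|E_p| < 1: demand is inelastic.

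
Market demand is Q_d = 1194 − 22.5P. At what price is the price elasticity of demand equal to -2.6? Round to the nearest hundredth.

Set −bP/(a − bP) = −2.6 ⇒ bP = 2.6(a − bP) ⇒ bP(1+2.6) = 2.6·a.
P = 2.6·1194/(22.5·3.6) ≈ 38.33.

38.33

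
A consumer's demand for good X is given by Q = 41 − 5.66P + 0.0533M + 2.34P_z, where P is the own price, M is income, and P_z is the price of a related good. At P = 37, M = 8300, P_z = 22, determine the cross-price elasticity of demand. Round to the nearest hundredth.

First evaluate Q: 41 − 5.66(37) + 0.0533(8300) + 2.34(22) = 41 − 209.42 + 442.39 + 51.48 = 325.45.
∂Q/∂P_z = +2.34, so E_xy = 2.34·(22/325.45) ≈ 0.16.
E_xy > 0: the goods are substitutes.

0.16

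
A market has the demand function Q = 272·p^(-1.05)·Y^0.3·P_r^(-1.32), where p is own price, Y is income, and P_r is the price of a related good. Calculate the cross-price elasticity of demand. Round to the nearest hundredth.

-1.32

For a Cobb–Douglas (constant-elasticity) form Q = A·P_r^α·…, the elasticity with respect to P_r equals the exponent α at every point.
Here the exponent on P_r is -1.32, so the cross-price elasticity of demand is -1.32.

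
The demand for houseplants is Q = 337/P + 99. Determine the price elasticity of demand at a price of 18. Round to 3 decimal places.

At P = 18, Q = 117.7222.
dQ/dP = −337/P² = −1.0401.
Point elasticity E = (dQ/dP)·(P/Q) = -1.0401 × 18/117.7222 ≈ -0.159.
|E| < 1, so demand is inelastic at this price.

-0.159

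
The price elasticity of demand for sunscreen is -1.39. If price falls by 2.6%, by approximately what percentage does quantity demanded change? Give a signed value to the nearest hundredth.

3.61

%ΔQ ≈ E × %ΔP = (-1.39) × (-2.6%) ≈ 3.61%.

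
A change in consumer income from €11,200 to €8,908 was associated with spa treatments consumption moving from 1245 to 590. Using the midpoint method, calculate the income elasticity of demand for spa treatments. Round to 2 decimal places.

3.13

%ΔQ = (590 − 1245)/[(1245+590)/2] = -655/917.5 ≈ -0.7139.
%ΔY = (8,908 − 11,200)/[(11,200+8,908)/2] = -2292/10054 ≈ -0.2280.
E_I = %ΔQ/%ΔY ≈ 3.13.
E_I > 1: normal good (luxury).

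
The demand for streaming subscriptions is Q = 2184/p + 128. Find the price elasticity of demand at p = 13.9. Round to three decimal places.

-0.551

At p = 13.9, Q = 285.1223.
dQ/dp = −2184/p² = −11.3038.
Point elasticity E = (dQ/dp)·(p/Q) = -11.3038 × 13.9/285.1223 ≈ -0.551.
|E| < 1, so demand is inelastic at this price.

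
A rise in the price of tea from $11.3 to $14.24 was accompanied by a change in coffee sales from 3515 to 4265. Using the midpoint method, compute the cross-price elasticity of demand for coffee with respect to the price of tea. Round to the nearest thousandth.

%ΔQ_x = (4265 − 3515)/[(3515+4265)/2] = 750/3890 ≈ 0.1928.
%ΔP_y = (14.24 − 11.3)/[(11.3+14.24)/2] ≈ 0.2302.
E_xy = 0.1928/0.2302 ≈ 0.837.
E_xy > 0, so coffee and tea are substitutes.

0.837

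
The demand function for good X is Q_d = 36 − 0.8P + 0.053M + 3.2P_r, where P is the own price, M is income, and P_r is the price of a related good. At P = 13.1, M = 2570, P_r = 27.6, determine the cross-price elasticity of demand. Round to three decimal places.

Q_d = 36 − 0.8(13.1) + 0.053(2570) + 3.2(27.6) = 36 − 10.48 + 136.21 + 88.32 = 250.05.
∂Q_d/∂P_r = +3.2, so E_xy = 3.2·(27.6/250.05) ≈ 0.353.
E_xy > 0: the goods are substitutes.

0.353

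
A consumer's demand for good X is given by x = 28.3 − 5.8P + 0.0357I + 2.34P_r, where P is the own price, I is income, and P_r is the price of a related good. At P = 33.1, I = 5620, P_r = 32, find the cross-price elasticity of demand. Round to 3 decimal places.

First evaluate x: 28.3 − 5.8(33.1) + 0.0357(5620) + 2.34(32) = 28.3 − 191.98 + 200.634 + 74.88 = 111.834.
∂x/∂P_r = +2.34, so E_xy = 2.34·(32/111.834) ≈ 0.670.
E_xy > 0: the goods are substitutes.

0.670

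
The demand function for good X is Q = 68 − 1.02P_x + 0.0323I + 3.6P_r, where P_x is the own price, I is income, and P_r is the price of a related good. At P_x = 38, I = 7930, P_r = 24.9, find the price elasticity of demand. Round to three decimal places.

Substituting, Q = 68 − 1.02(38) + 0.0323(7930) + 3.6(24.9) = 68 − 38.76 + 256.139 + 89.64 = 375.019.
∂Q/∂P_x = −1.02, so E_p = (−1.02)·(38/375.019) ≈ -0.103.
|E_p| < 1: demand is inelastic.

-0.103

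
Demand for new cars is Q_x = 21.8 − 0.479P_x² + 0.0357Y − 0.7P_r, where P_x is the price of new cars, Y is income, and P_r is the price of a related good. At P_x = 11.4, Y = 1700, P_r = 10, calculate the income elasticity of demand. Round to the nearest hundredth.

At the given point, Q_x = 21.8 − 0.479(11.4)² + 0.0357(1700) − 0.7(10) = 21.8 − 62.2508 + 60.69 − 7 = 13.2392.
∂Q_x/∂Y = +0.0357, so E_I = 0.0357·(1700/13.2392) ≈ 4.58.
E_I > 1: normal good (luxury).

4.58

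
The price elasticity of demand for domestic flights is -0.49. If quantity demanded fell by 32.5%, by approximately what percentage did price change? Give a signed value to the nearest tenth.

66.3

%ΔQ ≈ E × %ΔP ⇒ %ΔP = %ΔQ / E = (-32.5%)/(-0.49) ≈ 66.3%.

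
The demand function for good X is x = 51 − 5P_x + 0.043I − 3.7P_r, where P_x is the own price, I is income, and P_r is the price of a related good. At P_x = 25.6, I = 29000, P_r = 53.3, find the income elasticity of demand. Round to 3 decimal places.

1.282

Substituting, x = 51 − 5(25.6) + 0.043(29000) − 3.7(53.3) = 51 − 128 + 1247 − 197.21 = 972.79.
∂x/∂I = +0.043, so E_I = 0.043·(29000/972.79) ≈ 1.282.
E_I > 1: normal good (luxury).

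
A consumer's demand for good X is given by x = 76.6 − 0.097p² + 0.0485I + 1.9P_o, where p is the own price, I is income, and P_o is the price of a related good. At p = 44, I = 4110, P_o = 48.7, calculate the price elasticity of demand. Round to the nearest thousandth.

-2.079

Evaluating quantity at (p, I, P_o) gives x = 76.6 − 0.097(44)² + 0.0485(4110) + 1.9(48.7) = 76.6 − 187.792 + 199.335 + 92.53 = 180.673.
∂x/∂p = −2·0.097·p = -8.536, so E_p = -8.536·(44/180.673) ≈ -2.079.
|E_p| > 1: demand is elastic.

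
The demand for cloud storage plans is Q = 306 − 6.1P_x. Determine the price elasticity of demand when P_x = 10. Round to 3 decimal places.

-0.249

At P_x = 10, Q = 245.
dQ/dP_x = −6.1.
Point elasticity E = (dQ/dP_x)·(P_x/Q) = -6.1 × 10/245 ≈ -0.249.
|E| < 1, so demand is inelastic at this price.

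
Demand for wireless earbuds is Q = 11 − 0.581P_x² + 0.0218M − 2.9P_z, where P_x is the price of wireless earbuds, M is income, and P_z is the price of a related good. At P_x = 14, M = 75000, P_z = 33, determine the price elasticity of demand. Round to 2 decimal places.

First evaluate Q: 11 − 0.581(14)² + 0.0218(75000) − 2.9(33) = 11 − 113.876 + 1635 − 95.7 = 1436.424.
∂Q/∂P_x = −2·0.581·P_x = -16.268, so E_p = -16.268·(14/1436.424) ≈ -0.16.
|E_p| < 1: demand is inelastic.

-0.16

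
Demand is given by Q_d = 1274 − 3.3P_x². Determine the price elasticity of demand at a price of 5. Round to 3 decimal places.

At P_x = 5, Q_d = 1191.5.
dQ_d/dP_x = −2·3.3·P_x = −33.
Point elasticity E = (dQ_d/dP_x)·(P_x/Q_d) = -33 × 5/1191.5 ≈ -0.138.
|E| < 1, so demand is inelastic at this price.

-0.138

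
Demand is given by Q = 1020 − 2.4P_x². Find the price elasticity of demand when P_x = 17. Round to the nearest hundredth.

At P_x = 17, Q = 326.4.
dQ/dP_x = −2·2.4·P_x = −81.6.
Point elasticity E = (dQ/dP_x)·(P_x/Q) = -81.6 × 17/326.4 ≈ -4.25.
|E| > 1, so demand is elastic at this price.

-4.25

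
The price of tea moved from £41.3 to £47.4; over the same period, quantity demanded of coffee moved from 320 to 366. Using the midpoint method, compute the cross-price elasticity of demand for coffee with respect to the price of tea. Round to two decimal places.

%ΔQ_x = (366 − 320)/[(320+366)/2] = 46/343 ≈ 0.1341.
%ΔP_y = (47.4 − 41.3)/[(41.3+47.4)/2] ≈ 0.1375.
E_xy = 0.1341/0.1375 ≈ 0.98.
E_xy > 0, so coffee and tea are substitutes.

0.98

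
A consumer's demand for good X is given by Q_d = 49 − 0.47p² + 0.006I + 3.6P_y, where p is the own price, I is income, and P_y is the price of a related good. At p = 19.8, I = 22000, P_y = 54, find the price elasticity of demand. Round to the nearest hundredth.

-1.93

Q_d = 49 − 0.47(19.8)² + 0.006(22000) + 3.6(54) = 49 − 184.2588 + 132 + 194.4 = 191.1412.
∂Q_d/∂p = −2·0.47·p = -18.612, so E_p = -18.612·(19.8/191.1412) ≈ -1.93.
|E_p| > 1: demand is elastic.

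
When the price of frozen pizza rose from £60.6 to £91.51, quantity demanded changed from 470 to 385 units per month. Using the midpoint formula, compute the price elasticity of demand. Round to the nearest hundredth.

-0.49

%Δq = (385 − 470)/[(470 + 385)/2] = -85/427.5 ≈ -0.1988.
%ΔP = (91.51 − 60.6)/[(60.6 + 91.51)/2] = 30.91/76.055 ≈ 0.4064.
Arc elasticity E = %Δq/%ΔP ≈ -0.1988/0.4064 ≈ -0.49.
|E| < 1: demand is inelastic over this range.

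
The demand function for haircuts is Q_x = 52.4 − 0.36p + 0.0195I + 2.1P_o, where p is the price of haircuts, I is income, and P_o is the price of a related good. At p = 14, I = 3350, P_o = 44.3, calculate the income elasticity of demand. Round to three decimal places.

Q_x = 52.4 − 0.36(14) + 0.0195(3350) + 2.1(44.3) = 52.4 − 5.04 + 65.325 + 93.03 = 205.715.
∂Q_x/∂I = +0.0195, so E_I = 0.0195·(3350/205.715) ≈ 0.318.
E_I ∈ (0,1): normal good (necessity).

0.318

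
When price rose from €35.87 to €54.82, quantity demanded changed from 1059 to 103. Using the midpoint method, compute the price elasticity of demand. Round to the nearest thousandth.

%ΔQ = (103 − 1059)/[(1059 + 103)/2] = -956/581 ≈ -1.6454.
%ΔP = (54.82 − 35.87)/[(35.87 + 54.82)/2] = 18.95/45.345 ≈ 0.4179.
Arc elasticity E = %ΔQ/%ΔP ≈ -1.6454/0.4179 ≈ -3.937.
|E| > 1: demand is elastic over this range.

-3.937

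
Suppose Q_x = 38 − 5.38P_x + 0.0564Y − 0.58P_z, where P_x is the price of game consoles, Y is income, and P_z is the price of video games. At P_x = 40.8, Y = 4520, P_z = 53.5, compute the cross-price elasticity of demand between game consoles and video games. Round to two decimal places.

At the given point, Q_x = 38 − 5.38(40.8) + 0.0564(4520) − 0.58(53.5) = 38 − 219.504 + 254.928 − 31.03 = 42.394.
∂Q_x/∂P_z = −0.58, so E_xy = -0.58·(53.5/42.394) ≈ -0.73.
E_xy < 0: the goods are complements.

-0.73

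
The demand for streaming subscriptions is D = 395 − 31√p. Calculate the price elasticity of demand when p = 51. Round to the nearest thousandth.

-0.638

At p = 51, D = 173.6157.
dD/dp = −31/(2√p) = −31/(2·7.1414).
Point elasticity E = (dD/dp)·(p/D) = -2.1704 × 51/173.6157 ≈ -0.638.
|E| < 1, so demand is inelastic at this price.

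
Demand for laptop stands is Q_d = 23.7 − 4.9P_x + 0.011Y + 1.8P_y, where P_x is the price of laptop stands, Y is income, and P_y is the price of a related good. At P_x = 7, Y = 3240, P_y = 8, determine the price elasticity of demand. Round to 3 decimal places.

-0.870

First evaluate Q_d: 23.7 − 4.9(7) + 0.011(3240) + 1.8(8) = 23.7 − 34.3 + 35.64 + 14.4 = 39.44.
∂Q_d/∂P_x = −4.9, so E_p = (−4.9)·(7/39.44) ≈ -0.870.
|E_p| < 1: demand is inelastic.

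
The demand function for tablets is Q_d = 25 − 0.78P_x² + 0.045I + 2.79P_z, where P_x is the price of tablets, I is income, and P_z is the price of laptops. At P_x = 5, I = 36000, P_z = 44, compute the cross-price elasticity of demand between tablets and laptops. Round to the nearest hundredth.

Evaluating quantity at (P_x, I, P_z) gives Q_d = 25 − 0.78(5)² + 0.045(36000) + 2.79(44) = 25 − 19.5 + 1620 + 122.76 = 1748.26.
∂Q_d/∂P_z = +2.79, so E_xy = 2.79·(44/1748.26) ≈ 0.07.
E_xy > 0: the goods are substitutes.

0.07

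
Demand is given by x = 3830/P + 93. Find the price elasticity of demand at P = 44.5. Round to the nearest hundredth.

-0.48

At P = 44.5, x = 179.0674.
dx/dP = −3830/P² = −1.9341.
Point elasticity E = (dx/dP)·(P/x) = -1.9341 × 44.5/179.0674 ≈ -0.48.
|E| < 1, so demand is inelastic at this price.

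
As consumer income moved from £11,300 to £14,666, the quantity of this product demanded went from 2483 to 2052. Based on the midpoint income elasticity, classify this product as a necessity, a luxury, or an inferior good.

%ΔQ = (2052 − 2483)/[(2483+2052)/2] = -431/2267.5 ≈ -0.1901.
%ΔY = (14,666 − 11,300)/[(11,300+14,666)/2] = 3366/12983 ≈ 0.2593.
E_I = %ΔQ/%ΔY ≈ -0.733.
E_I < 0: inferior good.

inferior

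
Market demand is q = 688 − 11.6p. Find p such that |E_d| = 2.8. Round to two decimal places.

Set −bp/(a − bp) = −2.8 ⇒ bp = 2.8(a − bp) ⇒ bp(1+2.8) = 2.8·a.
p = 2.8·688/(11.6·3.8) ≈ 43.70.

43.70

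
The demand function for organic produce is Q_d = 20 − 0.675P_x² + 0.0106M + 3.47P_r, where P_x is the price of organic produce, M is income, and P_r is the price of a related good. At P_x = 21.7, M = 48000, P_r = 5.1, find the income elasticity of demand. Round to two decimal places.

2.23

At the given point, Q_d = 20 − 0.675(21.7)² + 0.0106(48000) + 3.47(5.1) = 20 − 317.8508 + 508.8 + 17.697 = 228.6463.
∂Q_d/∂M = +0.0106, so E_I = 0.0106·(48000/228.6463) ≈ 2.23.
E_I > 1: normal good (luxury).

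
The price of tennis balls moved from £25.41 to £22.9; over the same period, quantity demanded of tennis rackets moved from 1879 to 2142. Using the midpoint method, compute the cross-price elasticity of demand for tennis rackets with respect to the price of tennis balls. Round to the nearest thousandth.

-1.259

%ΔQ_x = (2142 − 1879)/[(1879+2142)/2] = 263/2010.5 ≈ 0.1308.
%ΔP_y = (22.9 − 25.41)/[(25.41+22.9)/2] ≈ -0.1039.
E_xy = 0.1308/-0.1039 ≈ -1.259.
E_xy < 0, so tennis rackets and tennis balls are complements.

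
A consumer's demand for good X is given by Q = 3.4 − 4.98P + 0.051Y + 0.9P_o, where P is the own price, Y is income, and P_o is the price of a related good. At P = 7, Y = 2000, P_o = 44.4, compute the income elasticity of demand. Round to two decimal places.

Evaluating quantity at (P, Y, P_o) gives Q = 3.4 − 4.98(7) + 0.051(2000) + 0.9(44.4) = 3.4 − 34.86 + 102 + 39.96 = 110.5.
∂Q/∂Y = +0.051, so E_I = 0.051·(2000/110.5) ≈ 0.92.
E_I ∈ (0,1): normal good (necessity).

0.92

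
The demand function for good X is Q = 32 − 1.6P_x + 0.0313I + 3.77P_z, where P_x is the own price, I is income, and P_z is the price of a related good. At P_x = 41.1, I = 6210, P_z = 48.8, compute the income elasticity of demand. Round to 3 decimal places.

0.564

Evaluating quantity at (P_x, I, P_z) gives Q = 32 − 1.6(41.1) + 0.0313(6210) + 3.77(48.8) = 32 − 65.76 + 194.373 + 183.976 = 344.589.
∂Q/∂I = +0.0313, so E_I = 0.0313·(6210/344.589) ≈ 0.564.
E_I ∈ (0,1): normal good (necessity).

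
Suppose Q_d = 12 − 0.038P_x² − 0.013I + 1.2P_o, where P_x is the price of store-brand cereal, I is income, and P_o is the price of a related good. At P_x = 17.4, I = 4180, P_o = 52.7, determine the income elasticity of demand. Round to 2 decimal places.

Q_d = 12 − 0.038(17.4)² − 0.013(4180) + 1.2(52.7) = 12 − 11.5049 − 54.34 + 63.24 = 9.3951.
∂Q_d/∂I = −0.013, so E_I = -0.013·(4180/9.3951) ≈ -5.78.
E_I < 0: inferior good.

-5.78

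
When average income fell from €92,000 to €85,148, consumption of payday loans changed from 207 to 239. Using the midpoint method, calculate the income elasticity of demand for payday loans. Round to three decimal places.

%ΔQ = (239 − 207)/[(207+239)/2] = 32/223 ≈ 0.1435.
%ΔY = (85,148 − 92,000)/[(92,000+85,148)/2] = -6852/88574 ≈ -0.0774.
E_I = %ΔQ/%ΔY ≈ -1.855.
E_I < 0: inferior good.

-1.855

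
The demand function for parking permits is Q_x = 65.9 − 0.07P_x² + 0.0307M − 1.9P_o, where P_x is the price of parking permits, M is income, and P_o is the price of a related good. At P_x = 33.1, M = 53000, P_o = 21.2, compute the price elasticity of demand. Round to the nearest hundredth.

-0.10

At the given point, Q_x = 65.9 − 0.07(33.1)² + 0.0307(53000) − 1.9(21.2) = 65.9 − 76.6927 + 1627.1 − 40.28 = 1576.0273.
∂Q_x/∂P_x = −2·0.07·P_x = -4.634, so E_p = -4.634·(33.1/1576.0273) ≈ -0.10.
|E_p| < 1: demand is inelastic.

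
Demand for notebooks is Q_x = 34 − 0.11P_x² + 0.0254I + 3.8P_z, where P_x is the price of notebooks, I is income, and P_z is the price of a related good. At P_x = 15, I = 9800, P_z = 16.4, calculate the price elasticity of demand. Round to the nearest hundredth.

-0.15

Q_x = 34 − 0.11(15)² + 0.0254(9800) + 3.8(16.4) = 34 − 24.75 + 248.92 + 62.32 = 320.49.
∂Q_x/∂P_x = −2·0.11·P_x = -3.3, so E_p = -3.3·(15/320.49) ≈ -0.15.
|E_p| < 1: demand is inelastic.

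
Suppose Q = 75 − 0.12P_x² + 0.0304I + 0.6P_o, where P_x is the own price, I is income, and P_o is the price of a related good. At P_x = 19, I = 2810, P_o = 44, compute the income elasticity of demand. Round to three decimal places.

Evaluating quantity at (P_x, I, P_o) gives Q = 75 − 0.12(19)² + 0.0304(2810) + 0.6(44) = 75 − 43.32 + 85.424 + 26.4 = 143.504.
∂Q/∂I = +0.0304, so E_I = 0.0304·(2810/143.504) ≈ 0.595.
E_I ∈ (0,1): normal good (necessity).

0.595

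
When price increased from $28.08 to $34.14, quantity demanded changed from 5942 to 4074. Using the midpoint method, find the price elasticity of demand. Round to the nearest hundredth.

-1.91

%Δq = (4074 − 5942)/[(5942 + 4074)/2] = -1868/5008 ≈ -0.3730.
%Δp = (34.14 − 28.08)/[(28.08 + 34.14)/2] = 6.06/31.11 ≈ 0.1948.
Arc elasticity E = %Δq/%Δp ≈ -0.3730/0.1948 ≈ -1.91.
|E| > 1: demand is elastic over this range.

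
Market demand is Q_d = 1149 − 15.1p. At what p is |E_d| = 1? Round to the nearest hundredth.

For linear demand Q_d = a − bp, E = −bp/(a − bp). |E| = 1 ⇒ bp = a − bp ⇒ p = a/(2b).
p = 1149/(2·15.1) ≈ 38.05.

38.05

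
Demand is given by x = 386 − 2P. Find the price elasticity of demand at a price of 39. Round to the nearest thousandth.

-0.253

At P = 39, x = 308.
dx/dP = −2.
Point elasticity E = (dx/dP)·(P/x) = -2 × 39/308 ≈ -0.253.
|E| < 1, so demand is inelastic at this price.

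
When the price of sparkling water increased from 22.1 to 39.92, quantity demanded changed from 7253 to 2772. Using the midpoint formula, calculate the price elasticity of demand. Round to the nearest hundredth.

%Δq = (2772 − 7253)/[(7253 + 2772)/2] = -4481/5012.5 ≈ -0.8940.
%ΔP = (39.92 − 22.1)/[(22.1 + 39.92)/2] = 17.82/31.01 ≈ 0.5747.
Arc elasticity E = %Δq/%ΔP ≈ -0.8940/0.5747 ≈ -1.56.
|E| > 1: demand is elastic over this range.

-1.56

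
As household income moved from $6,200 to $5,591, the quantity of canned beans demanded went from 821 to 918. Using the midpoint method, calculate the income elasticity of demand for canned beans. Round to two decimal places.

%ΔQ = (918 − 821)/[(821+918)/2] = 97/869.5 ≈ 0.1116.
%ΔM = (5,591 − 6,200)/[(6,200+5,591)/2] = -609/5895.5 ≈ -0.1033.
E_I = %ΔQ/%ΔM ≈ -1.08.
E_I < 0: inferior good.

-1.08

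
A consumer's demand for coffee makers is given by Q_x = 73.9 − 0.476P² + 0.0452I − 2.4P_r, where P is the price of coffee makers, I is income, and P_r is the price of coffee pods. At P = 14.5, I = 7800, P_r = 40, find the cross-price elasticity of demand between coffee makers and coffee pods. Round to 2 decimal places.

-0.42

Evaluating quantity at (P, I, P_r) gives Q_x = 73.9 − 0.476(14.5)² + 0.0452(7800) − 2.4(40) = 73.9 − 100.079 + 352.56 − 96 = 230.381.
∂Q_x/∂P_r = −2.4, so E_xy = -2.4·(40/230.381) ≈ -0.42.
E_xy < 0: the goods are complements.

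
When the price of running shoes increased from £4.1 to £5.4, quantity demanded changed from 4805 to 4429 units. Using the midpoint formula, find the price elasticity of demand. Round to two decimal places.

-0.30

%ΔQ = (4429 − 4805)/[(4805 + 4429)/2] = -376/4617 ≈ -0.0814.
%Δp = (5.4 − 4.1)/[(4.1 + 5.4)/2] = 1.3/4.75 ≈ 0.2737.
Arc elasticity E = %ΔQ/%Δp ≈ -0.0814/0.2737 ≈ -0.30.
|E| < 1: demand is inelastic over this range.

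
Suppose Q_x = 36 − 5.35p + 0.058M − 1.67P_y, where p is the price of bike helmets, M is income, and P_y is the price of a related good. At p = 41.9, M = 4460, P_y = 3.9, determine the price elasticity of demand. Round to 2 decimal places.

-3.50

Substituting, Q_x = 36 − 5.35(41.9) + 0.058(4460) − 1.67(3.9) = 36 − 224.165 + 258.68 − 6.513 = 64.002.
∂Q_x/∂p = −5.35, so E_p = (−5.35)·(41.9/64.002) ≈ -3.50.
|E_p| > 1: demand is elastic.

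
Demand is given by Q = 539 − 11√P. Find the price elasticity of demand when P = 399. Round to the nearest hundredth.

-0.34

At P = 399, Q = 319.2752.
dQ/dP = −11/(2√P) = −11/(2·19.975).
Point elasticity E = (dQ/dP)·(P/Q) = -0.2753 × 399/319.2752 ≈ -0.34.
|E| < 1, so demand is inelastic at this price.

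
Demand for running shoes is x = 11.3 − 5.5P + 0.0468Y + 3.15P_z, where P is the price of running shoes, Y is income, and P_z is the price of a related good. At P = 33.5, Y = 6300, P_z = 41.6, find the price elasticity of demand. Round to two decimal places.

At the given point, x = 11.3 − 5.5(33.5) + 0.0468(6300) + 3.15(41.6) = 11.3 − 184.25 + 294.84 + 131.04 = 252.93.
∂x/∂P = −5.5, so E_p = (−5.5)·(33.5/252.93) ≈ -0.73.
|E_p| < 1: demand is inelastic.

-0.73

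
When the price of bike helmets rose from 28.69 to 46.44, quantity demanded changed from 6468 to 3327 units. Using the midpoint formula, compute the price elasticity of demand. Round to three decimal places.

%ΔQ = (3327 − 6468)/[(6468 + 3327)/2] = -3141/4897.5 ≈ -0.6413.
%ΔP = (46.44 − 28.69)/[(28.69 + 46.44)/2] = 17.75/37.565 ≈ 0.4725.
Arc elasticity E = %ΔQ/%ΔP ≈ -0.6413/0.4725 ≈ -1.357.
|E| > 1: demand is elastic over this range.

-1.357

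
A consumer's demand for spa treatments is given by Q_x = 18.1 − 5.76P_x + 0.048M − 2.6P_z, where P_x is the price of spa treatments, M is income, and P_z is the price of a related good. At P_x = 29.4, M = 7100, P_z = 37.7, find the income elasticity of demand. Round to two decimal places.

At the given point, Q_x = 18.1 − 5.76(29.4) + 0.048(7100) − 2.6(37.7) = 18.1 − 169.344 + 340.8 − 98.02 = 91.536.
∂Q_x/∂M = +0.048, so E_I = 0.048·(7100/91.536) ≈ 3.72.
E_I > 1: normal good (luxury).

3.72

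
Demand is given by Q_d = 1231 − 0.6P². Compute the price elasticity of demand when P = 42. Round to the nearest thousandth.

-12.264

At P = 42, Q_d = 172.6.
dQ_d/dP = −2·0.6·P = −50.4.
Point elasticity E = (dQ_d/dP)·(P/Q_d) = -50.4 × 42/172.6 ≈ -12.264.
|E| > 1, so demand is elastic at this price.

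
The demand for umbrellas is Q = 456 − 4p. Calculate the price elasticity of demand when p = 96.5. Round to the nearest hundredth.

At p = 96.5, Q = 70.
dQ/dp = −4.
Point elasticity E = (dQ/dp)·(p/Q) = -4 × 96.5/70 ≈ -5.51.
|E| > 1, so demand is elastic at this price.

-5.51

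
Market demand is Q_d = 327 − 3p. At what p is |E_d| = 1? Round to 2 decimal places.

54.50

For linear demand Q_d = a − bp, E = −bp/(a − bp). |E| = 1 ⇒ bp = a − bp ⇒ p = a/(2b).
p = 327/(2·3) = 54.50.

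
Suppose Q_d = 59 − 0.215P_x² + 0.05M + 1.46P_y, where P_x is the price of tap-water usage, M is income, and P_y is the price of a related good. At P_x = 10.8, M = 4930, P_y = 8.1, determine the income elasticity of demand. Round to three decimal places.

0.843

Evaluating quantity at (P_x, M, P_y) gives Q_d = 59 − 0.215(10.8)² + 0.05(4930) + 1.46(8.1) = 59 − 25.0776 + 246.5 + 11.826 = 292.2484.
∂Q_d/∂M = +0.05, so E_I = 0.05·(4930/292.2484) ≈ 0.843.
E_I ∈ (0,1): normal good (necessity).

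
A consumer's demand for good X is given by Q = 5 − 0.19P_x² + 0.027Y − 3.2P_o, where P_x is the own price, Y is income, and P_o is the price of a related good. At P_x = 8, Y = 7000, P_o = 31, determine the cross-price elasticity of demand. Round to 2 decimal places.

-1.20

First evaluate Q: 5 − 0.19(8)² + 0.027(7000) − 3.2(31) = 5 − 12.16 + 189 − 99.2 = 82.64.
∂Q/∂P_o = −3.2, so E_xy = -3.2·(31/82.64) ≈ -1.20.
E_xy < 0: the goods are complements.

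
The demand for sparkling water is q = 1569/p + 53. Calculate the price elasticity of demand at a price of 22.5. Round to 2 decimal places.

At p = 22.5, q = 122.7333.
dq/dp = −1569/p² = −3.0993.
Point elasticity E = (dq/dp)·(p/q) = -3.0993 × 22.5/122.7333 ≈ -0.57.
|E| < 1, so demand is inelastic at this price.

-0.57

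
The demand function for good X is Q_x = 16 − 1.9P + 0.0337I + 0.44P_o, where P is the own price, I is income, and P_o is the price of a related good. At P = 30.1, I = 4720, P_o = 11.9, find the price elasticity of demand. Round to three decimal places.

-0.465

Q_x = 16 − 1.9(30.1) + 0.0337(4720) + 0.44(11.9) = 16 − 57.19 + 159.064 + 5.236 = 123.11.
∂Q_x/∂P = −1.9, so E_p = (−1.9)·(30.1/123.11) ≈ -0.465.
|E_p| < 1: demand is inelastic.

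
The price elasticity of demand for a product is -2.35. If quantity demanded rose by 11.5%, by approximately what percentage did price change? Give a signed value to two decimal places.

-4.89

%ΔQ ≈ E × %ΔP ⇒ %ΔP = %ΔQ / E = (11.5%)/(-2.35) ≈ -4.89%.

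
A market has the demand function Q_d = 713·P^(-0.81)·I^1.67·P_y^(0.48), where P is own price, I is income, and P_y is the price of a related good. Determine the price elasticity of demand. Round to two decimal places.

For a Cobb–Douglas (constant-elasticity) form Q_d = A·P^α·…, the elasticity with respect to P equals the exponent α at every point.
Here the exponent on P is -0.81, so the price elasticity of demand is -0.81.

-0.81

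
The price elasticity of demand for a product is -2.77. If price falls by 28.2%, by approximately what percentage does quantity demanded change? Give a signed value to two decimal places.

78.11

%ΔQ ≈ E × %ΔP = (-2.77) × (-28.2%) ≈ 78.11%.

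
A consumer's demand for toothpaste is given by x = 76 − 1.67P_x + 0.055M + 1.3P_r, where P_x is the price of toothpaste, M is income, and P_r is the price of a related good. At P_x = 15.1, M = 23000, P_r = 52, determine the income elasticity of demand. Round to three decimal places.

x = 76 − 1.67(15.1) + 0.055(23000) + 1.3(52) = 76 − 25.217 + 1265 + 67.6 = 1383.383.
∂x/∂M = +0.055, so E_I = 0.055·(23000/1383.383) ≈ 0.914.
E_I ∈ (0,1): normal good (necessity).

0.914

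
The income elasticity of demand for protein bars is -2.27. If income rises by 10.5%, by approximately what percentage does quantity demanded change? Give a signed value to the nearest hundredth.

-23.84

%ΔQ ≈ E × %ΔI = (-2.27) × (10.5%) ≈ -23.84%.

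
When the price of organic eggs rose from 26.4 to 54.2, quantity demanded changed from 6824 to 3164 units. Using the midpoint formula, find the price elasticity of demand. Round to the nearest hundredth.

-1.06

%Δq = (3164 − 6824)/[(6824 + 3164)/2] = -3660/4994 ≈ -0.7329.
%ΔP = (54.2 − 26.4)/[(26.4 + 54.2)/2] = 27.8/40.3 ≈ 0.6898.
Arc elasticity E = %Δq/%ΔP ≈ -0.7329/0.6898 ≈ -1.06.
|E| > 1: demand is elastic over this range.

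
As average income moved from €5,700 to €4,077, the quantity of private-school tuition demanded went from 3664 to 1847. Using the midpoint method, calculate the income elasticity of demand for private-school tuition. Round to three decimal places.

1.986

%ΔQ = (1847 − 3664)/[(3664+1847)/2] = -1817/2755.5 ≈ -0.6594.
%ΔM = (4,077 − 5,700)/[(5,700+4,077)/2] = -1623/4888.5 ≈ -0.3320.
E_I = %ΔQ/%ΔM ≈ 1.986.
E_I > 1: normal good (luxury).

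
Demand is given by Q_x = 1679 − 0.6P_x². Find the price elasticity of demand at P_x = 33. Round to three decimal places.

At P_x = 33, Q_x = 1025.6.
dQ_x/dP_x = −2·0.6·P_x = −39.6.
Point elasticity E = (dQ_x/dP_x)·(P_x/Q_x) = -39.6 × 33/1025.6 ≈ -1.274.
|E| > 1, so demand is elastic at this price.

-1.274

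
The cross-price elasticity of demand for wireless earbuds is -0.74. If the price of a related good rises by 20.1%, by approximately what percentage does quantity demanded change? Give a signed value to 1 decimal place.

-14.9

%ΔQ ≈ E × %ΔP_y = (-0.74) × (20.1%) ≈ -14.9%.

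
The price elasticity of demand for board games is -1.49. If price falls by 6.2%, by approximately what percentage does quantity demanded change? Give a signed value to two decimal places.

9.24

%ΔQ ≈ E × %ΔP = (-1.49) × (-6.2%) ≈ 9.24%.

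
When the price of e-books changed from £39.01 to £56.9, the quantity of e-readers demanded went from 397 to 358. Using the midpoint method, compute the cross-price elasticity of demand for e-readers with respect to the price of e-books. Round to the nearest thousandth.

%ΔQ_x = (358 − 397)/[(397+358)/2] = -39/377.5 ≈ -0.1033.
%ΔP_y = (56.9 − 39.01)/[(39.01+56.9)/2] ≈ 0.3731.
E_xy = -0.1033/0.3731 ≈ -0.277.
E_xy < 0, so e-readers and e-books are complements.

-0.277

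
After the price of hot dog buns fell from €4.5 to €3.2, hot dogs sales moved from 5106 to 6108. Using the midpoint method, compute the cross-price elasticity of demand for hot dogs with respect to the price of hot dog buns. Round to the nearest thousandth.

-0.529

%ΔQ_x = (6108 − 5106)/[(5106+6108)/2] = 1002/5607 ≈ 0.1787.
%ΔP_y = (3.2 − 4.5)/[(4.5+3.2)/2] ≈ -0.3377.
E_xy = 0.1787/-0.3377 ≈ -0.529.
E_xy < 0, so hot dogs and hot dog buns are complements.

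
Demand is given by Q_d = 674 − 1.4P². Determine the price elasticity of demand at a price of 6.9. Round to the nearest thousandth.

At P = 6.9, Q_d = 607.346.
dQ_d/dP = −2·1.4·P = −19.32.
Point elasticity E = (dQ_d/dP)·(P/Q_d) = -19.32 × 6.9/607.346 ≈ -0.219.
|E| < 1, so demand is inelastic at this price.

-0.219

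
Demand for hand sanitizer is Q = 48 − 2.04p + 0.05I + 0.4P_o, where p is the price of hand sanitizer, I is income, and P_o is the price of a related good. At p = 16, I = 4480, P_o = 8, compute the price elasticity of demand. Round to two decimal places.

At the given point, Q = 48 − 2.04(16) + 0.05(4480) + 0.4(8) = 48 − 32.64 + 224 + 3.2 = 242.56.
∂Q/∂p = −2.04, so E_p = (−2.04)·(16/242.56) ≈ -0.13.
|E_p| < 1: demand is inelastic.

-0.13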